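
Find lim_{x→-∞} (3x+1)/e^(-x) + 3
The quotient is an ∞/∞ indeterminate form as x → -∞.
Compare growth rates of the dominant terms (exponentials ≫ polynomials ≫ logarithms), or apply L'Hôpital's rule; the quotient → 0.
Adding the constant: 0 + 3 = 3. Limit = 3.

Final answer: 3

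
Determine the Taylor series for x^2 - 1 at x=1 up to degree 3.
2·(x - 1) + (x - 1)^2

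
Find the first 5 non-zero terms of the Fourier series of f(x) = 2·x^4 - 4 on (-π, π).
(96 - 16·π^2)·cos(x) + (-6 + 4·π^2)·cos(2·x) + (32/27 - 16·π^2/9)·cos(3·x) + (-3/8 + π^2)·cos(4·x) - 4 + 2·π^4/5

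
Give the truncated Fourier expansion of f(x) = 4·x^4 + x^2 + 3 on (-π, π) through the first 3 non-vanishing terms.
(188 - 32·π^2)·cos(x) + (-11 + 8·π^2)·cos(2·x) + 3 + π^2/3 + 4·π^4/5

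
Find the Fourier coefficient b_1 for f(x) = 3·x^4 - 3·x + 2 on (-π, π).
b_1 = (1/π) ∫_{-π}^{π} f(x)·sin(1x) dx.
Evaluate the integral (use parity and integration by parts as needed): b_1 = -6.

Final answer: -6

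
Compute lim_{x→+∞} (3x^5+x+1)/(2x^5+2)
This is an ∞/∞ indeterminate form as x → +∞.
Divide numerator and denominator by x^5 and let the lower-order terms vanish; the leading terms give 3/2.
Limit = 3/2.

Final answer: 3/2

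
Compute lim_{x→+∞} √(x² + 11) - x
This is an ∞ − ∞ indeterminate form.
Multiply and divide by the conjugate √(x²+11) + x; the x² terms cancel, leaving 11/(√(x²+11)+x) → 0.
Limit = 0.

Final answer: 0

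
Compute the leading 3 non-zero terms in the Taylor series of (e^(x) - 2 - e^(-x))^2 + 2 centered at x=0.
4·x^2 - 8·x + 6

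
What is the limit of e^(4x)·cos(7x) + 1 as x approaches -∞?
Evaluate the dominant behaviour as x → -∞; each term tends to a finite value or vanishes.
Limit = 1.

Final answer: 1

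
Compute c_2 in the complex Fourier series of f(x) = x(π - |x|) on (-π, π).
Compute the real Fourier coefficients first: a_2 = 0, b_2 = 0.
Then c_2 = (a_2 − i·b_2)/2 = 0.

Final answer: 0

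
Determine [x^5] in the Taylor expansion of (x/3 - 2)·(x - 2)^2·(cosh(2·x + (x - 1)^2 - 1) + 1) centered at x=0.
Expand to order 5: (x/3 - 2)·(x - 2)^2·(cosh(2·x + (x - 1)^2 - 1) + 1) = 14·x^5/3 - 4·x^4 + 2·x^3/3 - 20·x^2/3 + 56·x/3 - 16 + O(x^6).
The coefficient of x^5 is 14/3.

Final answer: 14/3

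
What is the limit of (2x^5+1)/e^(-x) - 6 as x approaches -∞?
The quotient is an ∞/∞ indeterminate form as x → -∞.
Compare growth rates of the dominant terms (exponentials ≫ polynomials ≫ logarithms), or apply L'Hôpital's rule; the quotient → 0.
Adding the constant: 0 - 6 = -6. Limit = -6.

Final answer: -6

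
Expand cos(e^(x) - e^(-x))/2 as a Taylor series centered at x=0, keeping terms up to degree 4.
1/2 - x^2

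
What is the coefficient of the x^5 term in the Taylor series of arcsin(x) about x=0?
Expand to order 5: arcsin(x) = 3·x^5/40 + x^3/6 + x + O(x^6).
The coefficient of x^5 is 3/40.

Final answer: 3/40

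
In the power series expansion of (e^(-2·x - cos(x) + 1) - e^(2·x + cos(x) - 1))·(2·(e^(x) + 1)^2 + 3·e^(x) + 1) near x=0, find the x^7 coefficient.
Expand to order 7: (e^(-2·x - cos(x) + 1) - e^(2·x + cos(x) - 1))·(2·(e^(x) + 1)^2 + 3·e^(x) + 1) = -3169·x^7/1260 - 64·x^6/45 - 839·x^5/60 - 85·x^4/6 - 51·x^3 - 32·x^2 - 48·x + O(x^8).
The coefficient of x^7 is -3169/1260.

Final answer: -3169/1260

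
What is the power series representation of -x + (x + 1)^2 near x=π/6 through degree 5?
π^2/36 + π/6 + 1 + (1 + π/3)·(x - π/6) + (x - π/6)^2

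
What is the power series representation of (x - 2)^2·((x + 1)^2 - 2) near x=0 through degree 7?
x^4 - 2·x^3 - 5·x^2 + 12·x - 4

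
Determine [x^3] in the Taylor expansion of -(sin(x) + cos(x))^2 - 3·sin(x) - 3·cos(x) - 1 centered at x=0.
Expand to order 3: -(sin(x) + cos(x))^2 - 3·sin(x) - 3·cos(x) - 1 = 11·x^3/6 + 3·x^2/2 - 5·x - 5 + O(x^4).
The coefficient of x^3 is 11/6.

Final answer: 11/6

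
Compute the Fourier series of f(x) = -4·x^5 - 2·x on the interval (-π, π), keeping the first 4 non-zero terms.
(-964 - 8·π^4 + 160·π^2)·sin(x) + (-20·π^2 + 32 + 4·π^4)·sin(2·x) + (-8·π^4/3 - 428/81 + 160·π^2/27)·sin(3·x) + (-5·π^2/2 + 31/16 + 2·π^4)·sin(4·x)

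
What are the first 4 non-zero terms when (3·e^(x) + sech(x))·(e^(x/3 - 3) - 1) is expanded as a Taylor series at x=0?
x^3·(-1/2 + 83·e^(-3)/81) + x^2·(-1 + 20·e^(-3)/9) + x·(-3 + 13·e^(-3)/3) - 4 + 4·e^(-3)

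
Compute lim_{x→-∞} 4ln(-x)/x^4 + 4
The quotient is an ∞/∞ indeterminate form as x → -∞.
Compare growth rates of the dominant terms (exponentials ≫ polynomials ≫ logarithms), or apply L'Hôpital's rule; the quotient → 0.
Adding the constant: 0 + 4 = 4. Limit = 4.

Final answer: 4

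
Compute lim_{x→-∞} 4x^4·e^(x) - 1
The product is a 0·∞ indeterminate form at x → -∞.
Rewrite the product as 4x^4 / e^(-x) (an ∞/∞ form) and apply L'Hôpital, or use the standard hierarchy e^(|x|) ≫ |x^4| as x → -∞.
The indeterminate product → 0, so the limit = -1.

Final answer: -1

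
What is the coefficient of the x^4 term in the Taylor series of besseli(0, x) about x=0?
Expand to order 4: besseli(0, x) = x^4/64 + x^2/4 + 1 + O(x^5).
The coefficient of x^4 is 1/64.

Final answer: 1/64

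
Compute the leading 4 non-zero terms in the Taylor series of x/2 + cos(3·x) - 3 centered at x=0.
27·x^4/8 - 9·x^2/2 + x/2 - 2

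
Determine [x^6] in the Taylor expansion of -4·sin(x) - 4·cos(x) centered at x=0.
Expand to order 6: -4·sin(x) - 4·cos(x) = x^6/180 - x^5/30 - x^4/6 + 2·x^3/3 + 2·x^2 - 4·x - 4 + O(x^7).
The coefficient of x^6 is 1/180.

Final answer: 1/180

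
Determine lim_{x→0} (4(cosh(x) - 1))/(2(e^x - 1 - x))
Both numerator and denominator → 0 as x → 0; this is a 0/0 indeterminate form.
Expand each to leading order near x = 0: numerator ~ 2·x^2, denominator ~ x^2.
The limit of the ratio is 2.

Final answer: 2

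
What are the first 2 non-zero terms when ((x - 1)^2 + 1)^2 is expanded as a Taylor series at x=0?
4 - 8·x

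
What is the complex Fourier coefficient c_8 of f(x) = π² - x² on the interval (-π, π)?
Compute the real Fourier coefficients first: a_8 = -1/16, b_8 = 0.
Then c_8 = (a_8 − i·b_8)/2 = -1/32.

Final answer: -1/32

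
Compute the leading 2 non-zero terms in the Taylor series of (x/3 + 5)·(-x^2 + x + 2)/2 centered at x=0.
17·x/6 + 5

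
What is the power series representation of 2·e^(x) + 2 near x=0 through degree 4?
x^4/12 + x^3/3 + x^2 + 2·x + 4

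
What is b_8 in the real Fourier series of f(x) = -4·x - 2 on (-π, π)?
b_8 = (1/π) ∫_{-π}^{π} f(x)·sin(8x) dx.
Evaluate the integral (use parity and integration by parts as needed): b_8 = 1.

Final answer: 1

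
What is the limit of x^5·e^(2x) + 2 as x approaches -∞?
The product is a 0·∞ indeterminate form at x → -∞.
Rewrite the product as x^5 / e^(-2x) (an ∞/∞ form) and apply L'Hôpital, or use the standard hierarchy e^(2|x|) ≫ |x^5| as x → -∞.
The indeterminate product → 0, so the limit = 2.

Final answer: 2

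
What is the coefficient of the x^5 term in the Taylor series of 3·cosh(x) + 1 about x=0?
Expand to order 5: 3·cosh(x) + 1 = x^4/8 + 3·x^2/2 + 4 + O(x^6).
The coefficient of x^5 is 0.

Final answer: 0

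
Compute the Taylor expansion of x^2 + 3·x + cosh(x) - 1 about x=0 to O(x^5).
x^4/24 + 3·x^2/2 + 3·x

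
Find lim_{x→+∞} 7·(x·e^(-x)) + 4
Evaluate the dominant behaviour as x → +∞; each term tends to a finite value or vanishes.
Limit = 4.

Final answer: 4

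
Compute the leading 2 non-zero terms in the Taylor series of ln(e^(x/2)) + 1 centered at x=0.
x/2 + 1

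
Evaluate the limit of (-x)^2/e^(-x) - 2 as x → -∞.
The quotient is an ∞/∞ indeterminate form as x → -∞.
Compare growth rates of the dominant terms (exponentials ≫ polynomials ≫ logarithms), or apply L'Hôpital's rule; the quotient → 0.
Adding the constant: 0 - 2 = -2. Limit = -2.

Final answer: -2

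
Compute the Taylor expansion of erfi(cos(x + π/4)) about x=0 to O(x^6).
√(2)·x^5·e^(1/2)/(30·√(π)) - √(2)·x^4·e^(1/2)/(3·√(π)) + √(2)·x^3·e^(1/2)/(3·√(π)) - √(2)·x·e^(1/2)/√(π) + erfi(√(2)/2)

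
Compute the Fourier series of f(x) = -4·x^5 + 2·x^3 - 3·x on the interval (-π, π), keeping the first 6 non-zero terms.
(-990 - 8·π^4 + 164·π^2)·sin(x) + (-22·π^2 + 36 + 4·π^4)·sin(2·x) + (-8·π^4/3 - 554/81 + 196·π^2/27)·sin(3·x) + (-7·π^2/2 + 45/16 + 2·π^4)·sin(4·x) + (-8·π^4/5 - 1062/625 + 52·π^2/25)·sin(5·x) + (-38·π^2/27 + 100/81 + 4·π^4/3)·sin(6·x)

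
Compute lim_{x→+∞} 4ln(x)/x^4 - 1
The quotient is an ∞/∞ indeterminate form as x → +∞.
The polynomial denominator x^4 dominates the logarithmic numerator (any positive power of x ≫ ln(x) as x → ∞), so the quotient → 0.
Adding the constant: 0 - 1 = -1. Limit = -1.

Final answer: -1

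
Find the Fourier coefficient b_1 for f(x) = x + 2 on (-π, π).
b_1 = (1/π) ∫_{-π}^{π} f(x)·sin(1x) dx.
Evaluate the integral (use parity and integration by parts as needed): b_1 = 2.

Final answer: 2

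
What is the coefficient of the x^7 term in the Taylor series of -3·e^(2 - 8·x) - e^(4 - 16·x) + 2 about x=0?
131072·e^(2)/105 + 16777216·e^(4)/315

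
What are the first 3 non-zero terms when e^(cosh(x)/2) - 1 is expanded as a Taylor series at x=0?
5·x^4·e^(1/2)/96 + x^2·e^(1/2)/4 - 1 + e^(1/2)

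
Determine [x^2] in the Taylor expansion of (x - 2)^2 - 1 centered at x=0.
Expand to order 2: (x - 2)^2 - 1 = x^2 - 4·x + 3 + O(x^3).
The coefficient of x^2 is 1.

Final answer: 1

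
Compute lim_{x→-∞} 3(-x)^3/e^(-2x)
This is an ∞/∞ indeterminate form as x → -∞.
Compare growth rates of the dominant terms (exponentials ≫ polynomials ≫ logarithms), or apply L'Hôpital's rule; the quotient → 0.
Limit = 0.

Final answer: 0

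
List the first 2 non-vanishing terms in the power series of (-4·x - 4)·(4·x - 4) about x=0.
16 - 16·x^2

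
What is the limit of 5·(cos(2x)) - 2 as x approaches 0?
Direct substitution at x = 0 gives 3.

Final answer: 3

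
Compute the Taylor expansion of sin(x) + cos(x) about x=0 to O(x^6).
x^5/120 + x^4/24 - x^3/6 - x^2/2 + x + 1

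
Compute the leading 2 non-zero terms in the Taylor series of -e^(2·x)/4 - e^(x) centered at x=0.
-3·x/2 - 5/4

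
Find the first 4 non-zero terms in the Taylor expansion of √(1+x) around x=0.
x^3/16 - x^2/8 + x/2 + 1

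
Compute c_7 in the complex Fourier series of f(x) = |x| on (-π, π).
Compute the real Fourier coefficients first: a_7 = -4/(49·π), b_7 = 0.
Then c_7 = (a_7 − i·b_7)/2 = -2/(49·π).

Final answer: -2/(49·π)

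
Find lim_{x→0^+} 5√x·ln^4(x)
This is a 0·∞ indeterminate form at x → 0⁺.
Rewrite the product as 5·ln^4(x) / x^(-1/2) and apply L'Hôpital, or use the standard hierarchy x^(-1/2) ≫ |ln x|^4 as x → 0⁺.
The indeterminate product → 0, so the limit = 0.

Final answer: 0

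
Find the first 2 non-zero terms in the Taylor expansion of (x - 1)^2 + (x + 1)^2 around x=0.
2·x^2 + 2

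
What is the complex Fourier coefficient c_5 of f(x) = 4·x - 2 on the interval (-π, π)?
Compute the real Fourier coefficients first: a_5 = 0, b_5 = 8/5.
Then c_5 = (a_5 − i·b_5)/2 = -4·i/5.

Final answer: -4·i/5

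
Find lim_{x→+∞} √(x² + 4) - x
This is an ∞ − ∞ indeterminate form.
Multiply and divide by the conjugate √(x²+4) + x; the x² terms cancel, leaving 4/(√(x²+4)+x) → 0.
Limit = 0.

Final answer: 0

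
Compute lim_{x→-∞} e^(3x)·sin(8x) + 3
Evaluate the dominant behaviour as x → -∞; each term tends to a finite value or vanishes.
Limit = 3.

Final answer: 3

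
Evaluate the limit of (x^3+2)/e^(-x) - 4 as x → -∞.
The quotient is an ∞/∞ indeterminate form as x → -∞.
Compare growth rates of the dominant terms (exponentials ≫ polynomials ≫ logarithms), or apply L'Hôpital's rule; the quotient → 0.
Adding the constant: 0 - 4 = -4. Limit = -4.

Final answer: -4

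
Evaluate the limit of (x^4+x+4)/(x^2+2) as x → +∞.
This is an ∞/∞ indeterminate form as x → +∞.
Divide numerator and denominator by x^4 and let the lower-order terms vanish; the numerator's degree 4 exceeds the denominator's degree 2, so the quotient diverges.
Limit = ∞.

Final answer: ∞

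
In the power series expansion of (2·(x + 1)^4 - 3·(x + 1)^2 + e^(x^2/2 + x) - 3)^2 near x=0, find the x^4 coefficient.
Expand to order 4: (2·(x + 1)^4 - 3·(x + 1)^2 + e^(x^2/2 + x) - 3)^2 = 275·x^4/2 + 8·x^3 - 51·x^2 - 18·x + 9 + O(x^5).
The coefficient of x^4 is 275/2.

Final answer: 275/2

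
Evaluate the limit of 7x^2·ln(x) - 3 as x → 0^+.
The product is a 0·∞ indeterminate form at x → 0⁺.
Rewrite the product as 7·ln(x) / x^(-2) and apply L'Hôpital, or use the standard hierarchy x^(-2) ≫ |ln x| as x → 0⁺.
The indeterminate product → 0, so the limit = -3.

Final answer: -3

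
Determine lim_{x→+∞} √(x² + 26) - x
This is an ∞ − ∞ indeterminate form.
Multiply and divide by the conjugate √(x²+26) + x; the x² terms cancel, leaving 26/(√(x²+26)+x) → 0.
Limit = 0.

Final answer: 0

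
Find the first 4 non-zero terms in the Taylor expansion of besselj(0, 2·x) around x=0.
-x^6/36 + x^4/4 - x^2 + 1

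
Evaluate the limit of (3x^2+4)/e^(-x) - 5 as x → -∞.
The quotient is an ∞/∞ indeterminate form as x → -∞.
Compare growth rates of the dominant terms (exponentials ≫ polynomials ≫ logarithms), or apply L'Hôpital's rule; the quotient → 0.
Adding the constant: 0 - 5 = -5. Limit = -5.

Final answer: -5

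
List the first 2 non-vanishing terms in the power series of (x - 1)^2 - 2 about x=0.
-2·x - 1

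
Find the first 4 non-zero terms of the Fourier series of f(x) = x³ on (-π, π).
(-12 + 2·π^2)·sin(x) + (3/2 - π^2)·sin(2·x) + (-4/9 + 2·π^2/3)·sin(3·x) + (3/16 - π^2/2)·sin(4·x)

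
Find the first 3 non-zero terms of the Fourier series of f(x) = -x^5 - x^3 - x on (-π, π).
(-230 - 2·π^4 + 38·π^2)·sin(x) + (-4·π^2 + 7 + π^4)·sin(2·x) + (-2·π^4/3 - 98/81 + 22·π^2/27)·sin(3·x)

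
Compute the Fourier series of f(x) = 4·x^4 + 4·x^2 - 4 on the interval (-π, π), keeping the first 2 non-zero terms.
(176 - 32·π^2)·cos(x) - 4 + 4·π^2/3 + 4·π^4/5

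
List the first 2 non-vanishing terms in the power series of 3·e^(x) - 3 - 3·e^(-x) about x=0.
6·x - 3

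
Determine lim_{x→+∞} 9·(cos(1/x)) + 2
Evaluate the dominant behaviour as x → +∞; each term tends to a finite value or vanishes.
Limit = 11.

Final answer: 11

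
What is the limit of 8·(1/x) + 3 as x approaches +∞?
Evaluate the dominant behaviour as x → +∞; each term tends to a finite value or vanishes.
Limit = 3.

Final answer: 3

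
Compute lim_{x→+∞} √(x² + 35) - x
This is an ∞ − ∞ indeterminate form.
Multiply and divide by the conjugate √(x²+35) + x; the x² terms cancel, leaving 35/(√(x²+35)+x) → 0.
Limit = 0.

Final answer: 0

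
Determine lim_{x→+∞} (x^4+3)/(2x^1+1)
This is an ∞/∞ indeterminate form as x → +∞.
Divide numerator and denominator by x^4 and let the lower-order terms vanish; the numerator's degree 4 exceeds the denominator's degree 1, so the quotient diverges.
Limit = ∞.

Final answer: ∞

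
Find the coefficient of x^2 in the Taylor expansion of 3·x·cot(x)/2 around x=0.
Expand to order 2: 3·x·cot(x)/2 = 3/2 - x^2/2 + O(x^3).
The coefficient of x^2 is -1/2.

Final answer: -1/2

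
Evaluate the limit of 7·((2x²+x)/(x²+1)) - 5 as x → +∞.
Evaluate the dominant behaviour as x → +∞; each term tends to a finite value or vanishes.
Limit = 9.

Final answer: 9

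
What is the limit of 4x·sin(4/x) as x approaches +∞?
As x → +∞: let u = 4/x → 0⁺; then 4·x·sin(4/x) = 4·4·sin(u)/u → 4·4·1 = 16.
Limit = 16.

Final answer: 16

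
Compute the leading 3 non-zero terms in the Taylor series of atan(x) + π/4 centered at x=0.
-x^3/3 + x + π/4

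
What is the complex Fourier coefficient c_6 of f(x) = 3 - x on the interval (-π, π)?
Compute the real Fourier coefficients first: a_6 = 0, b_6 = 1/3.
Then c_6 = (a_6 − i·b_6)/2 = -i/6.

Final answer: -i/6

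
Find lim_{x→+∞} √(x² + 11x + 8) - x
As x → +∞: multiply by the conjugate to get (11x+8)/(√(x²+11x+8)+x); the denominator ~ 2x, so the limit is 11/2.
Limit = 11/2.

Final answer: 11/2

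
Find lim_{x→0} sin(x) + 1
Direct substitution at x = 0 gives 1.

Final answer: 1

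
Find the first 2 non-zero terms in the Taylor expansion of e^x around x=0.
x + 1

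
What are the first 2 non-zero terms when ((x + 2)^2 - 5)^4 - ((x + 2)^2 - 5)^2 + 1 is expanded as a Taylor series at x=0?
1 - 8·x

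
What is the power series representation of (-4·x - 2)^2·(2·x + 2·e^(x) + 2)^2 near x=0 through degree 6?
1418·x^6/15 + 3688·x^5/15 + 572·x^4 + 2816·x^3/3 + 864·x^2 + 384·x + 64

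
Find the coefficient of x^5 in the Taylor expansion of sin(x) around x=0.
Expand to order 5: sin(x) = x^5/120 - x^3/6 + x + O(x^6).
The coefficient of x^5 is 1/120.

Final answer: 1/120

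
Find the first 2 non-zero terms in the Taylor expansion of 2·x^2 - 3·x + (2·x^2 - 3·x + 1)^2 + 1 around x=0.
2 - 9·x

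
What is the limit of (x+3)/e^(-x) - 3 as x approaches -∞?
The quotient is an ∞/∞ indeterminate form as x → -∞.
Compare growth rates of the dominant terms (exponentials ≫ polynomials ≫ logarithms), or apply L'Hôpital's rule; the quotient → 0.
Adding the constant: 0 - 3 = -3. Limit = -3.

Final answer: -3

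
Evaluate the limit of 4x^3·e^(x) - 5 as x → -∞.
The product is a 0·∞ indeterminate form at x → -∞.
Rewrite the product as 4x^3 / e^(-x) (an ∞/∞ form) and apply L'Hôpital, or use the standard hierarchy e^(|x|) ≫ |x^3| as x → -∞.
The indeterminate product → 0, so the limit = -5.

Final answer: -5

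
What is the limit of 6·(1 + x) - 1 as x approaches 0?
Direct substitution at x = 0 gives 5.

Final answer: 5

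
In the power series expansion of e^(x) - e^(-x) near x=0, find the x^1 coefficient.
Expand to order 1: e^(x) - e^(-x) = 2·x + O(x^2).
The coefficient of x^1 is 2.

Final answer: 2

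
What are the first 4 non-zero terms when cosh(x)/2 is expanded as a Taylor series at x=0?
x^6/1440 + x^4/48 + x^2/4 + 1/2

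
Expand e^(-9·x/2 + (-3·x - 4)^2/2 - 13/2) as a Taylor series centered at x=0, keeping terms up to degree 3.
1665·x^3·e^(3/2)/16 + 261·x^2·e^(3/2)/8 + 15·x·e^(3/2)/2 + e^(3/2)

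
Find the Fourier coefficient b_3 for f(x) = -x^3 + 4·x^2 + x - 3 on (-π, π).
b_3 = (1/π) ∫_{-π}^{π} f(x)·sin(3x) dx.
Evaluate the integral (use parity and integration by parts as needed): b_3 = 10/9 - 2·π^2/3.

Final answer: 10/9 - 2·π^2/3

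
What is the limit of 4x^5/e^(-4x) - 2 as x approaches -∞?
The quotient is an ∞/∞ indeterminate form as x → -∞.
Compare growth rates of the dominant terms (exponentials ≫ polynomials ≫ logarithms), or apply L'Hôpital's rule; the quotient → 0.
Adding the constant: 0 - 2 = -2. Limit = -2.

Final answer: -2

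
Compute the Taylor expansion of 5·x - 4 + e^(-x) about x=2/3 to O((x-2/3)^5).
(3 - 2·e^(2/3))·e^(-2/3)/3 + (-1 + 5·e^(2/3))·e^(-2/3)·(x - 2/3) + e^(-2/3)·(x - 2/3)^2/2 - e^(-2/3)·(x - 2/3)^3/6 + e^(-2/3)·(x - 2/3)^4/24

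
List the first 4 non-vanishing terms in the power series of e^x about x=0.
x^3/6 + x^2/2 + x + 1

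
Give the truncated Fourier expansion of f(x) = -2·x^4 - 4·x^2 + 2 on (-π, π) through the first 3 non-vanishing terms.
(-80 + 16·π^2)·cos(x) + (2 - 4·π^2)·cos(2·x) - 2·π^4/5 - 4·π^2/3 + 2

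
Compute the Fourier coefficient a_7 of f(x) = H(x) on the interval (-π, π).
a_7 = (1/π) ∫_{-π}^{π} f(x)·cos(7x) dx.
Evaluate the integral (use parity and integration by parts as needed): a_7 = 0.

Final answer: 0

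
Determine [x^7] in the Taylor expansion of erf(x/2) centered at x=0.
Expand to order 7: erf(x/2) = -x^7/(2688·√(π)) + x^5/(160·√(π)) - x^3/(12·√(π)) + x/√(π) + O(x^8).
The coefficient of x^7 is -1/(2688·√(π)).

Final answer: -1/(2688·√(π))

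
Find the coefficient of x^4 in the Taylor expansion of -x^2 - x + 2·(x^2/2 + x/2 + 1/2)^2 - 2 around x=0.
Expand to order 4: -x^2 - x + 2·(x^2/2 + x/2 + 1/2)^2 - 2 = x^4/2 + x^3 + x^2/2 - 3/2 + O(x^5).
The coefficient of x^4 is 1/2.

Final answer: 1/2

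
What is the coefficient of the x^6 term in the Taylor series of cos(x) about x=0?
Expand to order 6: cos(x) = -x^6/720 + x^4/24 - x^2/2 + 1 + O(x^7).
The coefficient of x^6 is -1/720.

Final answer: -1/720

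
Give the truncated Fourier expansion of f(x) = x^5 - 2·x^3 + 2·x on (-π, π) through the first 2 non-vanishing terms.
(-44·π^2 + 2·π^4 + 268)·sin(x) + (-π^4 - 25/2 + 7·π^2)·sin(2·x)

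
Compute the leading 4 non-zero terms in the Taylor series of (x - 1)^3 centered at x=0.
x^3 - 3·x^2 + 3·x - 1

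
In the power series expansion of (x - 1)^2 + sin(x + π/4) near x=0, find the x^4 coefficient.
Expand to order 4: (x - 1)^2 + sin(x + π/4) = √(2)·x^4/48 - √(2)·x^3/12 + x^2·(1 - √(2)/4) + x·(-2 + √(2)/2) + √(2)/2 + 1 + O(x^5).
The coefficient of x^4 is √(2)/48.

Final answer: √(2)/48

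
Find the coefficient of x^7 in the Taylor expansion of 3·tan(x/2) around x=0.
Expand to order 7: 3·tan(x/2) = 17·x^7/13440 + x^5/80 + x^3/8 + 3·x/2 + O(x^8).
The coefficient of x^7 is 17/13440.

Final answer: 17/13440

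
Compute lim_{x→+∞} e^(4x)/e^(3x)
This is an ∞/∞ indeterminate form as x → +∞.
Rewrite e^(4x)/e^(3x) = e^((4−3)x) = e^(x); the exponent coefficient is 1 > 0 so e^(x) → ∞.
Limit = ∞.

Final answer: ∞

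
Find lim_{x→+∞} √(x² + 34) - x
This is an ∞ − ∞ indeterminate form.
Multiply and divide by the conjugate √(x²+34) + x; the x² terms cancel, leaving 34/(√(x²+34)+x) → 0.
Limit = 0.

Final answer: 0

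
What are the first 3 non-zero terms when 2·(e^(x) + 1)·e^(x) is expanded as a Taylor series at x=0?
5·x^2 + 6·x + 4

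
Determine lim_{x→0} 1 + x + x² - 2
Direct substitution at x = 0 gives -1.

Final answer: -1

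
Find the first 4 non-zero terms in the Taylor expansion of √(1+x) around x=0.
x^3/16 - x^2/8 + x/2 + 1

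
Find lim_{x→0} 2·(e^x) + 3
Direct substitution at x = 0 gives 5.

Final answer: 5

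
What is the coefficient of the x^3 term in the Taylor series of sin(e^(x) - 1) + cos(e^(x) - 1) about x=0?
-1/2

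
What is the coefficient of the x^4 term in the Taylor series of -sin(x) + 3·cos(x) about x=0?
Expand to order 4: -sin(x) + 3·cos(x) = x^4/8 + x^3/6 - 3·x^2/2 - x + 3 + O(x^5).
The coefficient of x^4 is 1/8.

Final answer: 1/8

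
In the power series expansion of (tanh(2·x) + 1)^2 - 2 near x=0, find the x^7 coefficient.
Expand to order 7: (tanh(2·x) + 1)^2 - 2 = -4352·x^7/315 + 1088·x^6/45 + 128·x^5/15 - 32·x^4/3 - 16·x^3/3 + 4·x^2 + 4·x - 1 + O(x^8).
The coefficient of x^7 is -4352/315.

Final answer: -4352/315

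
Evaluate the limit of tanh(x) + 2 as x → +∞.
Evaluate the dominant behaviour as x → +∞; each term tends to a finite value or vanishes.
Limit = 3.

Final answer: 3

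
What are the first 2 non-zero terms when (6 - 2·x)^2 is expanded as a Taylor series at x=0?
36 - 24·x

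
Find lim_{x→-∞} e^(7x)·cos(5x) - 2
Evaluate the dominant behaviour as x → -∞; each term tends to a finite value or vanishes.
Limit = -2.

Final answer: -2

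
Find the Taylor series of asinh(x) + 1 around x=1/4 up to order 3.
asinh(1/4) + 1 + 4·√(17)·(x - 1/4)/17 - 8·√(17)·(x - 1/4)^2/289 - 448·√(17)·(x - 1/4)^3/14739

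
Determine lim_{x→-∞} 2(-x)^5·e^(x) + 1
The product is a 0·∞ indeterminate form at x → -∞.
Rewrite the product as 2(-x)^5 / e^(-x) (an ∞/∞ form) and apply L'Hôpital, or use the standard hierarchy e^(|x|) ≫ |(-x)^5| as x → -∞.
The indeterminate product → 0, so the limit = 1.

Final answer: 1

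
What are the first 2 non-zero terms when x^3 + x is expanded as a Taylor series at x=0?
x^3 + x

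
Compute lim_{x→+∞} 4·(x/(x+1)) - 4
Evaluate the dominant behaviour as x → +∞; each term tends to a finite value or vanishes.
Limit = 0.

Final answer: 0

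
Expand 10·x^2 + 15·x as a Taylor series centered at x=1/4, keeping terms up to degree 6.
35/8 + 20·(x - 1/4) + 10·(x - 1/4)^2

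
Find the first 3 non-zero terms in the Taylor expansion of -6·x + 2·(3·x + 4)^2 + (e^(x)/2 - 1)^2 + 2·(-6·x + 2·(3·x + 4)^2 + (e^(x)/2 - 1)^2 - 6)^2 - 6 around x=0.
10705·x^2/2 + 4399·x + 11235/8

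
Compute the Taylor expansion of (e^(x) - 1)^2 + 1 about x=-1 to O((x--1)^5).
(-2·e + 1 + 2·e^(2))·e^(-2) + (2 - 2·e)·e^(-2)·(x + 1) + (2 - e)·e^(-2)·(x + 1)^2 + (4 - e)·e^(-2)·(x + 1)^3/3 + (8 - e)·e^(-2)·(x + 1)^4/12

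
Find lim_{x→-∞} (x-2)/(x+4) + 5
Evaluate the dominant behaviour as x → -∞; each term tends to a finite value or vanishes.
Limit = 6.

Final answer: 6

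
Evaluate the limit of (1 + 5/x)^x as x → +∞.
As x → +∞: this is the defining limit (1 + 5/x)^x → e^5.
Limit = e^(5).

Final answer: e^(5)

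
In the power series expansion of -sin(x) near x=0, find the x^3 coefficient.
Expand to order 3: -sin(x) = x^3/6 - x + O(x^4).
The coefficient of x^3 is 1/6.

Final answer: 1/6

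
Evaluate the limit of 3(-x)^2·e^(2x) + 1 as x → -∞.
The product is a 0·∞ indeterminate form at x → -∞.
Rewrite the product as 3(-x)^2 / e^(-2x) (an ∞/∞ form) and apply L'Hôpital, or use the standard hierarchy e^(2|x|) ≫ |(-x)^2| as x → -∞.
The indeterminate product → 0, so the limit = 1.

Final answer: 1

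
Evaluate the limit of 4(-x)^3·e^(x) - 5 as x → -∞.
The product is a 0·∞ indeterminate form at x → -∞.
Rewrite the product as 4(-x)^3 / e^(-x) (an ∞/∞ form) and apply L'Hôpital, or use the standard hierarchy e^(|x|) ≫ |(-x)^3| as x → -∞.
The indeterminate product → 0, so the limit = -5.

Final answer: -5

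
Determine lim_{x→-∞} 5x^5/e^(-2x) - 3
The quotient is an ∞/∞ indeterminate form as x → -∞.
Compare growth rates of the dominant terms (exponentials ≫ polynomials ≫ logarithms), or apply L'Hôpital's rule; the quotient → 0.
Adding the constant: 0 - 3 = -3. Limit = -3.

Final answer: -3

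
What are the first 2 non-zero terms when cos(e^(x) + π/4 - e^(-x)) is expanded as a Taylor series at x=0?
-√(2)·x + √(2)/2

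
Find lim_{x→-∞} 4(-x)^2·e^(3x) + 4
The product is a 0·∞ indeterminate form at x → -∞.
Rewrite the product as 4(-x)^2 / e^(-3x) (an ∞/∞ form) and apply L'Hôpital, or use the standard hierarchy e^(3|x|) ≫ |(-x)^2| as x → -∞.
The indeterminate product → 0, so the limit = 4.

Final answer: 4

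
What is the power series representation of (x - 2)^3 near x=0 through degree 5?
x^3 - 6·x^2 + 12·x - 8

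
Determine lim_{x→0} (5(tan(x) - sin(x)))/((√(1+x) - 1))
Both numerator and denominator → 0 as x → 0; this is a 0/0 indeterminate form.
Expand each to leading order near x = 0: numerator ~ 5·x^3/2, denominator ~ x/2.
The limit of the ratio is 0.

Final answer: 0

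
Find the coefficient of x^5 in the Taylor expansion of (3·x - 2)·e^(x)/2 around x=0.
Expand to order 5: (3·x - 2)·e^(x)/2 = 13·x^5/240 + 5·x^4/24 + 7·x^3/12 + x^2 + x/2 - 1 + O(x^6).
The coefficient of x^5 is 13/240.

Final answer: 13/240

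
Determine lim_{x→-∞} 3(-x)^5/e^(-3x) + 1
The quotient is an ∞/∞ indeterminate form as x → -∞.
Compare growth rates of the dominant terms (exponentials ≫ polynomials ≫ logarithms), or apply L'Hôpital's rule; the quotient → 0.
Adding the constant: 0 + 1 = 1. Limit = 1.

Final answer: 1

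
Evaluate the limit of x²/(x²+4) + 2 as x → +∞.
Evaluate the dominant behaviour as x → +∞; each term tends to a finite value or vanishes.
Limit = 3.

Final answer: 3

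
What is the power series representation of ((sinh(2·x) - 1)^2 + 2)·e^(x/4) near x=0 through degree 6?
2822753·x^6/983040 + 89267·x^5/122880 + 9793·x^4/2048 - 685·x^3/384 + 99·x^2/32 - 13·x/4 + 3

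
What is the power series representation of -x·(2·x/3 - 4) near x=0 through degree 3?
-2·x^2/3 + 4·x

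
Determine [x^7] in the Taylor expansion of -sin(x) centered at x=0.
Expand to order 7: -sin(x) = x^7/5040 - x^5/120 + x^3/6 - x + O(x^8).
The coefficient of x^7 is 1/5040.

Final answer: 1/5040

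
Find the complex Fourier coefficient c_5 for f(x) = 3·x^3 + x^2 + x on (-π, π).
Compute the real Fourier coefficients first: a_5 = -4/25, b_5 = 14/125 + 6·π^2/5.
Then c_5 = (a_5 − i·b_5)/2 = -2/25 - 3·i·π^2/5 - 7·i/125.

Final answer: -2/25 - 3·i·π^2/5 - 7·i/125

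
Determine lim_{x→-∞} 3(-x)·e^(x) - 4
The product is a 0·∞ indeterminate form at x → -∞.
Rewrite the product as 3(-x) / e^(-x) (an ∞/∞ form) and apply L'Hôpital, or use the standard hierarchy e^(|x|) ≫ |(-x)| as x → -∞.
The indeterminate product → 0, so the limit = -4.

Final answer: -4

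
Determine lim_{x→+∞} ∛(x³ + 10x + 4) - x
This is an ∞ − ∞ indeterminate form.
Multiply by (A² + AB + B²)/(A² + AB + B²) where A = ∛(x³+10x + 4), B = x to use A³ − B³ = (A−B)(A²+AB+B²); the x³ terms cancel, leaving (10x + 4)/(A²+AB+B²) with denominator ~ 3x², so the limit is 0.
Limit = 0.

Final answer: 0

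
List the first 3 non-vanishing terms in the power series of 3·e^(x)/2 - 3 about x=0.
3·x^2/4 + 3·x/2 - 3/2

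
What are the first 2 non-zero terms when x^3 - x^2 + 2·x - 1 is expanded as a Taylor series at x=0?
2·x - 1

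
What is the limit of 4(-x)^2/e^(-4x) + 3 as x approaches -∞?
The quotient is an ∞/∞ indeterminate form as x → -∞.
Compare growth rates of the dominant terms (exponentials ≫ polynomials ≫ logarithms), or apply L'Hôpital's rule; the quotient → 0.
Adding the constant: 0 + 3 = 3. Limit = 3.

Final answer: 3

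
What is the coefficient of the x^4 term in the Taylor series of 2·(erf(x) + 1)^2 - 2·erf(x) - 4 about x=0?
Expand to order 4: 2·(erf(x) + 1)^2 - 2·erf(x) - 4 = -16·x^4/(3·π) - 4·x^3/(3·√(π)) + 8·x^2/π + 4·x/√(π) - 2 + O(x^5).
The coefficient of x^4 is -16/(3·π).

Final answer: -16/(3·π)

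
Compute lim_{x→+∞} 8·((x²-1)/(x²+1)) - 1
Evaluate the dominant behaviour as x → +∞; each term tends to a finite value or vanishes.
Limit = 7.

Final answer: 7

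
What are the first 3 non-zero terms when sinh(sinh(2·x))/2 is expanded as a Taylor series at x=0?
8·x^5/5 + 4·x^3/3 + x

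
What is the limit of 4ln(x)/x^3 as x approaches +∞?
This is an ∞/∞ indeterminate form as x → +∞.
The polynomial denominator x^3 dominates the logarithmic numerator (any positive power of x ≫ ln(x) as x → ∞), so the quotient → 0.
Limit = 0.

Final answer: 0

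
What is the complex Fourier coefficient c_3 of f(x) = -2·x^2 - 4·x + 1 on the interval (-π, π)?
Compute the real Fourier coefficients first: a_3 = 8/9, b_3 = -8/3.
Then c_3 = (a_3 − i·b_3)/2 = 4/9 + 4·i/3.

Final answer: 4/9 + 4·i/3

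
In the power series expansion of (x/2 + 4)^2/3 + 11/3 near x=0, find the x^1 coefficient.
Expand to order 1: (x/2 + 4)^2/3 + 11/3 = 4·x/3 + 9 + O(x^2).
The coefficient of x^1 is 4/3.

Final answer: 4/3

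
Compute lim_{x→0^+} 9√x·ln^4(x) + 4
The product is a 0·∞ indeterminate form at x → 0⁺.
Rewrite the product as 9·ln^4(x) / x^(-1/2) and apply L'Hôpital, or use the standard hierarchy x^(-1/2) ≫ |ln x|^4 as x → 0⁺.
The indeterminate product → 0, so the limit = 4.

Final answer: 4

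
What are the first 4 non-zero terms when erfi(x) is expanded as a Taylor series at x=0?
x^7/(21·√(π)) + x^5/(5·√(π)) + 2·x^3/(3·√(π)) + 2·x/√(π)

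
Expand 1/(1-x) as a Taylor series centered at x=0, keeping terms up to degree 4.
x^4 + x^3 + x^2 + x + 1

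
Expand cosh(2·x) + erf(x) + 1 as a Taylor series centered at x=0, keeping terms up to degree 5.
x^5/(5·√(π)) + 2·x^4/3 - 2·x^3/(3·√(π)) + 2·x^2 + 2·x/√(π) + 2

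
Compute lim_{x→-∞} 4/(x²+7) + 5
Evaluate the dominant behaviour as x → -∞; each term tends to a finite value or vanishes.
Limit = 5.

Final answer: 5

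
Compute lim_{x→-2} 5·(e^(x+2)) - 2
Direct substitution at x = -2 gives 3.

Final answer: 3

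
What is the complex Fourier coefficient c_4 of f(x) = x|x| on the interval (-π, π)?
Compute the real Fourier coefficients first: a_4 = 0, b_4 = -π/2.
Then c_4 = (a_4 − i·b_4)/2 = i·π/4.

Final answer: i·π/4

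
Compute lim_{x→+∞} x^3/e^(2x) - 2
The quotient is an ∞/∞ indeterminate form as x → +∞.
The exponential denominator e^(2x) dominates the polynomial numerator (e^x ≫ x^3 as x → ∞), so the quotient → 0.
Adding the constant: 0 - 2 = -2. Limit = -2.

Final answer: -2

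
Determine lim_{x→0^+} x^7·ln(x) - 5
The product is a 0·∞ indeterminate form at x → 0⁺.
Rewrite the product as ln(x) / x^(-7) and apply L'Hôpital, or use the standard hierarchy x^(-7) ≫ |ln x| as x → 0⁺.
The indeterminate product → 0, so the limit = -5.

Final answer: -5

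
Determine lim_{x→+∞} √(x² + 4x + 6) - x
As x → +∞: multiply by the conjugate to get (4x+6)/(√(x²+4x+6)+x); the denominator ~ 2x, so the limit is 4/2 = 2.
Limit = 2.

Final answer: 2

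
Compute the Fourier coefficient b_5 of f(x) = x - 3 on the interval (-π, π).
b_5 = (1/π) ∫_{-π}^{π} f(x)·sin(5x) dx.
Evaluate the integral (use parity and integration by parts as needed): b_5 = 2/5.

Final answer: 2/5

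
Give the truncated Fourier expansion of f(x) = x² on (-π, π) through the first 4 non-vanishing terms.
-4·cos(x) + cos(2·x) - 4·cos(3·x)/9 + π^2/3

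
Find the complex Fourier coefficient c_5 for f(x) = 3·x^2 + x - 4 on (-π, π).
Compute the real Fourier coefficients first: a_5 = -12/25, b_5 = 2/5.
Then c_5 = (a_5 − i·b_5)/2 = -6/25 - i/5.

Final answer: -6/25 - i/5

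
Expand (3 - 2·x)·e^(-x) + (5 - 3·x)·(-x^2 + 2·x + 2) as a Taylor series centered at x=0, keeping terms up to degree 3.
3·x^3/2 - 15·x^2/2 - x + 13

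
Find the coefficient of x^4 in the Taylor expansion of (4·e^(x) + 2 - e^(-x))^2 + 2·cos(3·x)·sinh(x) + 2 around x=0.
Expand to order 4: (4·e^(x) + 2 - e^(-x))^2 + 2·cos(3·x)·sinh(x) + 2 = 71·x^4/6 + 44·x^3/3 + 40·x^2 + 52·x + 27 + O(x^5).
The coefficient of x^4 is 71/6.

Final answer: 71/6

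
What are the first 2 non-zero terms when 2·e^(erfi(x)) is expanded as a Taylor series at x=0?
4·x/√(π) + 2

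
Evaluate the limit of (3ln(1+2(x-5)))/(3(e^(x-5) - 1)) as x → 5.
Both numerator and denominator → 0 as x → 5; this is a 0/0 indeterminate form.
Expand each to leading order near x = 5: numerator ~ 6·(x - 5), denominator ~ 3·(x - 5).
The limit of the ratio is 2.

Final answer: 2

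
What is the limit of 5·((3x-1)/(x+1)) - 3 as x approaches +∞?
Evaluate the dominant behaviour as x → +∞; each term tends to a finite value or vanishes.
Limit = 12.

Final answer: 12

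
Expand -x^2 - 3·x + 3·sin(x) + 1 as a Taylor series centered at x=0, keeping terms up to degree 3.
-x^3/2 - x^2 + 1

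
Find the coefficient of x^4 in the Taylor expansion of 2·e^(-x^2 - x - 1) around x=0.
e^(-1)/12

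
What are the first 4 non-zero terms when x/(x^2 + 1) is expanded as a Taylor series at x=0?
-x^7 + x^5 - x^3 + x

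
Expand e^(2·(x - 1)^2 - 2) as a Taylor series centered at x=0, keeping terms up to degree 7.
-2960·x^7/63 + 1996·x^6/45 - 568·x^5/15 + 86·x^4/3 - 56·x^3/3 + 10·x^2 - 4·x + 1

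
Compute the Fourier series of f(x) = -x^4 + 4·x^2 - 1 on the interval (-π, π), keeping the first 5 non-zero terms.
(-64 + 8·π^2)·cos(x) + (7 - 2·π^2)·cos(2·x) + (-64/27 + 8·π^2/9)·cos(3·x) + (19/16 - π^2/2)·cos(4·x) - π^4/5 - 1 + 4·π^2/3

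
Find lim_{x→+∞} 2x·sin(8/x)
As x → +∞: let u = 8/x → 0⁺; then 2·x·sin(8/x) = 2·8·sin(u)/u → 2·8·1 = 16.
Limit = 16.

Final answer: 16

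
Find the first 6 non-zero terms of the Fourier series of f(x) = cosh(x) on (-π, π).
-cos(x)·sinh(π)/π + 2·cos(2·x)·sinh(π)/(5·π) - cos(3·x)·sinh(π)/(5·π) + 2·cos(4·x)·sinh(π)/(17·π) - cos(5·x)·sinh(π)/(13·π) + sinh(π)/π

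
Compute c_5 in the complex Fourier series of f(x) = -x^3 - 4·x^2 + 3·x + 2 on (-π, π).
Compute the real Fourier coefficients first: a_5 = 16/25, b_5 = 162/125 - 2·π^2/5.
Then c_5 = (a_5 − i·b_5)/2 = 8/25 - 81·i/125 + i·π^2/5.

Final answer: 8/25 - 81·i/125 + i·π^2/5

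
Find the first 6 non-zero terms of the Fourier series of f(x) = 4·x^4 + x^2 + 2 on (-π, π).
(188 - 32·π^2)·cos(x) + (-11 + 8·π^2)·cos(2·x) + (52/27 - 32·π^2/9)·cos(3·x) + (-1/2 + 2·π^2)·cos(4·x) + (92/625 - 32·π^2/25)·cos(5·x) + 2 + π^2/3 + 4·π^4/5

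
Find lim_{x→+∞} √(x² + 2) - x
This is an ∞ − ∞ indeterminate form.
Multiply and divide by the conjugate √(x²+2) + x; the x² terms cancel, leaving 2/(√(x²+2)+x) → 0.
Limit = 0.

Final answer: 0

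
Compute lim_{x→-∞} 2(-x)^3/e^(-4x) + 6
The quotient is an ∞/∞ indeterminate form as x → -∞.
Compare growth rates of the dominant terms (exponentials ≫ polynomials ≫ logarithms), or apply L'Hôpital's rule; the quotient → 0.
Adding the constant: 0 + 6 = 6. Limit = 6.

Final answer: 6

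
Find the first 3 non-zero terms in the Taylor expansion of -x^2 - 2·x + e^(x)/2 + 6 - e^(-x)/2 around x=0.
-x^2 - x + 6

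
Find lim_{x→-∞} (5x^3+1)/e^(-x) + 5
The quotient is an ∞/∞ indeterminate form as x → -∞.
Compare growth rates of the dominant terms (exponentials ≫ polynomials ≫ logarithms), or apply L'Hôpital's rule; the quotient → 0.
Adding the constant: 0 + 5 = 5. Limit = 5.

Final answer: 5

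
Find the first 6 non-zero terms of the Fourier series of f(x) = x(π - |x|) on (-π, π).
8·sin(x)/π + 8·sin(3·x)/(27·π) + 8·sin(5·x)/(125·π) + 8·sin(7·x)/(343·π) + 8·sin(9·x)/(729·π) + 8·sin(11·x)/(1331·π)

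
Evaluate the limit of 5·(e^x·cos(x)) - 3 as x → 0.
Direct substitution at x = 0 gives 2.

Final answer: 2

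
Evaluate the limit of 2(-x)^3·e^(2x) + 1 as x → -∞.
The product is a 0·∞ indeterminate form at x → -∞.
Rewrite the product as 2(-x)^3 / e^(-2x) (an ∞/∞ form) and apply L'Hôpital, or use the standard hierarchy e^(2|x|) ≫ |(-x)^3| as x → -∞.
The indeterminate product → 0, so the limit = 1.

Final answer: 1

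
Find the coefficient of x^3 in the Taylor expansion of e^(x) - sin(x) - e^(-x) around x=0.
Expand to order 3: e^(x) - sin(x) - e^(-x) = x^3/2 + x + O(x^4).
The coefficient of x^3 is 1/2.

Final answer: 1/2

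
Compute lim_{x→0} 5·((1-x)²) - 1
Direct substitution at x = 0 gives 4.

Final answer: 4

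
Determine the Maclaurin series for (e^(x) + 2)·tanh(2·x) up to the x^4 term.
-7·x^4/3 - 7·x^3 + 2·x^2 + 6·x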